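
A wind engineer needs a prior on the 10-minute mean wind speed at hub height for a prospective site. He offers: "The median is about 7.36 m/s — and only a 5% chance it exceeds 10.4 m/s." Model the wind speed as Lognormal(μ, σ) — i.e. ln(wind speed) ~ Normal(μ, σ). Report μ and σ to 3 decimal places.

μ ≈ 1.996, σ ≈ 0.210

If T ~ Lognormal(μ,σ) then ln T ~ Normal(μ,σ), so the p-quantile of ln T is μ + z_p·σ.
ln(7.36) = 1.996 and ln(10.4) = 2.342; z_{0.5} = 0, z_{0.95} = 1.645.
σ = (2.342 − 1.996)/(1.645 − (0)) = 0.210.
μ = 1.996 − (0)·0.210 = 1.996.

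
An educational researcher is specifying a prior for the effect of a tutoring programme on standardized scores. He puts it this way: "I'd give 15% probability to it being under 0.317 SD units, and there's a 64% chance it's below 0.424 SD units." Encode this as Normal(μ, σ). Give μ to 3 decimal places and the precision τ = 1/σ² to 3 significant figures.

For Normal(μ,σ), the p-quantile is μ + z_p·σ. Here z_{0.15} = -1.036, z_{0.64} = 0.3585.
So 0.317 = μ − 1.036σ and 0.424 = μ + 0.3585σ.
Subtracting: σ = (0.424 − 0.317)/(0.3585 − (-1.036)) = 0.077.
Then μ = 0.317 − (-1.036)·0.077 = 0.397.
Precision τ = 1/σ² = 1/0.07671² = 170.

μ = 0.397, τ = 170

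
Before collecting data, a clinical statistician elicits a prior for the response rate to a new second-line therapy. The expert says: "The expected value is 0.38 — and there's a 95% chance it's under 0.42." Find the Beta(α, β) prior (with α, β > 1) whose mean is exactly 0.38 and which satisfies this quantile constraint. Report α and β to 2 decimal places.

α ≈ 153.63, β ≈ 250.66

With mean 0.38 fixed, write α = 0.38s, β = 0.62s where s = α+β.
Need P(θ < 0.42) = 0.95 under Beta(0.38s, 0.62s). Normal approximation: (q−m)/√(m(1−m)/s) ≈ z_{0.95} = 1.64, so s ≈ 0.38·0.62·(1.64)²/(0.42−0.38)² = 398.4.
At s = 398.4: P(θ<0.42) ≈ 0.949. Adjusting to match 0.95 gives s ≈ 404.30.
So α = 0.38·404.30 ≈ 153.63, β = 0.62·404.30 ≈ 250.66.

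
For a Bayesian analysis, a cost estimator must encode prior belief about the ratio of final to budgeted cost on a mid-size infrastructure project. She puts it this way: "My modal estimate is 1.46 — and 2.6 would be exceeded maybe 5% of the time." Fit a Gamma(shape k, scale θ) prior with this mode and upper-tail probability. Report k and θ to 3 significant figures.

k ≈ 9.37, θ ≈ 0.174

Gamma(k,θ) with k>1 has mode (k−1)θ, so θ = 1.46/(k−1).
Need P(X < 2.6) = 0.95 with θ tied to k this way. Start at k = 2, θ = 1.46: P(X<2.6) ≈ 0.531.
Too low — raise k to concentrate. Iterating converges to k ≈ 9.37.
Then θ = 1.46/(9.37−1) ≈ 0.174.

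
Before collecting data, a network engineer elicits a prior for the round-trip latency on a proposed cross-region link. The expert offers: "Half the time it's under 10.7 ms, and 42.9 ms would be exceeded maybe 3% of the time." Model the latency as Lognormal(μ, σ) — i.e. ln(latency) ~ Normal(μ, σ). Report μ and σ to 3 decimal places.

If T ~ Lognormal(μ,σ) then ln T ~ Normal(μ,σ), so the p-quantile of ln T is μ + z_p·σ.
ln(10.7) = 2.37 and ln(42.9) = 3.759; z_{0.5} = 0, z_{0.97} = 1.881.
σ = (3.759 − 2.37)/(1.881 − (0)) = 0.738.
μ = 2.37 − (0)·0.738 = 2.370.

μ ≈ 2.370, σ ≈ 0.738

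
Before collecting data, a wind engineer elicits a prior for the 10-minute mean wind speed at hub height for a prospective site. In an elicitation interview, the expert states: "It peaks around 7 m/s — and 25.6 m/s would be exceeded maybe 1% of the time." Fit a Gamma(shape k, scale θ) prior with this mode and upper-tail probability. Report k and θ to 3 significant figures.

Gamma(k,θ) with k>1 has mode (k−1)θ, so θ = 7/(k−1).
Need P(X < 25.6) = 0.99 with θ tied to k this way. Start at k = 2, θ = 7: P(X<25.6) ≈ 0.880.
Too low — raise k to concentrate. Iterating converges to k ≈ 3.55.
Then θ = 7/(3.55−1) ≈ 2.75.

k ≈ 3.55, θ ≈ 2.75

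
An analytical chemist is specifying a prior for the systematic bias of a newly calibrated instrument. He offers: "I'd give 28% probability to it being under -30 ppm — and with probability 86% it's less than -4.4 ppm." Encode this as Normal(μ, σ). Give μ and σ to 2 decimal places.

For Normal(μ,σ), the p-quantile is μ + z_p·σ. Here z_{0.28} = -0.5828, z_{0.86} = 1.08.
So -30 = μ − 0.5828σ and -4.4 = μ + 1.08σ.
Subtracting: σ = (-4.4 − -30)/(1.08 − (-0.5828)) = 15.39.
Then μ = -30 − (-0.5828)·15.39 = -21.03.

μ = -21.03, σ = 15.39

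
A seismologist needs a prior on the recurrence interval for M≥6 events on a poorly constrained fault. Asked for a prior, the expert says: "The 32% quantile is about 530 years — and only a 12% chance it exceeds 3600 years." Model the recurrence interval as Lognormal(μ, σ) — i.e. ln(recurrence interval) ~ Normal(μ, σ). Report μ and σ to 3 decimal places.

If T ~ Lognormal(μ,σ) then ln T ~ Normal(μ,σ), so the p-quantile of ln T is μ + z_p·σ.
ln(530) = 6.273 and ln(3600) = 8.189; z_{0.32} = -0.4677, z_{0.88} = 1.175.
σ = (8.189 − 6.273)/(1.175 − (-0.4677)) = 1.166.
μ = 6.273 − (-0.4677)·1.166 = 6.818.

μ ≈ 6.818, σ ≈ 1.166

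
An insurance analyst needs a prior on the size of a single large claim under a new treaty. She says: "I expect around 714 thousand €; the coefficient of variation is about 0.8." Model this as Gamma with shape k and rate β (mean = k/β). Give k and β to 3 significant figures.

k ≈ 1.56, β ≈ 0.00219

For Gamma(k, rate β): mean = k/β, variance = k/β², so CV = 1/√k.
CV = 0.8, hence k = 1/CV² = 1.56.
Then β = k/mean = 1.56/714 = 0.00219.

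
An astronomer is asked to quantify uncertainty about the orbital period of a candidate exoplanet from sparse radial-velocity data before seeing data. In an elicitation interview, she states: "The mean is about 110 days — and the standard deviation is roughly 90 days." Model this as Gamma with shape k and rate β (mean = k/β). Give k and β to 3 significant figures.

k ≈ 1.49, β ≈ 0.0136

For Gamma(k, rate β): mean = k/β, variance = k/β², so CV = 1/√k.
CV = SD/mean = 90/110 = 0.8182, hence k = 1/CV² = 1.49.
Then β = k/mean = 1.49/110 = 0.0136.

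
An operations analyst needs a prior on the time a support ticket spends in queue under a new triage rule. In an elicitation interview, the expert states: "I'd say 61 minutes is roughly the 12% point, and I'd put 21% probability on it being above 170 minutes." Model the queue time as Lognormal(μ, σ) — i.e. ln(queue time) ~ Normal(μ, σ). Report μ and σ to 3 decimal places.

If T ~ Lognormal(μ,σ) then ln T ~ Normal(μ,σ), so the p-quantile of ln T is μ + z_p·σ.
ln(61) = 4.111 and ln(170) = 5.136; z_{0.12} = -1.175, z_{0.79} = 0.8064.
σ = (5.136 − 4.111)/(0.8064 − (-1.175)) = 0.517.
μ = 4.111 − (-1.175)·0.517 = 4.719.

μ ≈ 4.719, σ ≈ 0.517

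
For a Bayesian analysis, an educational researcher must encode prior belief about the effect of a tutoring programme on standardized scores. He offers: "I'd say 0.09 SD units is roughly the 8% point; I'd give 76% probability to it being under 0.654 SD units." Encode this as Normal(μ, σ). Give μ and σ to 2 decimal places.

μ = 0.47, σ = 0.27

The p-quantile of Normal(μ,σ) is μ + z_p·σ, with z_{0.08} = -1.405 and z_{0.76} = 0.7063.
Eliminate σ: μ = (z₂·x₁ − z₁·x₂)/(z₂ − z₁) = (0.7063·0.09 − (-1.405)·0.654)/2.111 = 0.47.
Then σ = (x₂ − x₁)/(z₂ − z₁) = (0.654 − 0.09)/2.111 = 0.27.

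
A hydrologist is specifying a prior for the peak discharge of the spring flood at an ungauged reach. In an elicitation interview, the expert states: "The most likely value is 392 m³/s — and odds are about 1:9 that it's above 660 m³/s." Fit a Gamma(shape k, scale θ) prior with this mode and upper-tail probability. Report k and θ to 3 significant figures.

Gamma(k,θ) with k>1 has mode (k−1)θ, so θ = 392/(k−1).
Need P(X < 660) = 0.9 with θ tied to k this way. Start at k = 2, θ = 392: P(X<660) ≈ 0.502.
Too low — raise k to concentrate. Iterating converges to k ≈ 7.97.
Then θ = 392/(7.97−1) ≈ 56.3.

k ≈ 7.97, θ ≈ 56.3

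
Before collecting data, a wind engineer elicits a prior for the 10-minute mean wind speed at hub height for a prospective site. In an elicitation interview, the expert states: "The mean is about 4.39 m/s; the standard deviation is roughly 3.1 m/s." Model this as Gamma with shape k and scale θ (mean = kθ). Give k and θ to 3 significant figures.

k ≈ 2.01, θ ≈ 2.19

For Gamma(k, scale θ): mean = kθ, variance = kθ², so CV = 1/√k.
CV = SD/mean = 3.1/4.39 = 0.7062, hence k = 1/CV² = 2.01.
Then θ = mean/k = 4.39/2.01 = 2.19.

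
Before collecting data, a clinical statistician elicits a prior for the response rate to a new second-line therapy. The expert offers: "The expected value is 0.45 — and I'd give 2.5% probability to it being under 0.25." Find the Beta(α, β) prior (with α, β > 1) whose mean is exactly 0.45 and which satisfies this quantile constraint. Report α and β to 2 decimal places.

With mean 0.45 fixed, write α = 0.45s, β = 0.55s where s = α+β.
Need P(θ < 0.25) = 0.025 under Beta(0.45s, 0.55s). Normal approximation: (q−m)/√(m(1−m)/s) ≈ z_{0.025} = -1.96, so s ≈ 0.45·0.55·(-1.96)²/(0.25−0.45)² = 23.8.
At s = 23.8: P(θ<0.25) ≈ 0.019. Adjusting to match 0.025 gives s ≈ 21.24.
So α = 0.45·21.24 ≈ 9.56, β = 0.55·21.24 ≈ 11.68.

α ≈ 9.56, β ≈ 11.68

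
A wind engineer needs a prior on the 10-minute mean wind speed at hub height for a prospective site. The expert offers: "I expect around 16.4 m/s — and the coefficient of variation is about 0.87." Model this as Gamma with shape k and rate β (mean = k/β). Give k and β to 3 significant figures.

k ≈ 1.32, β ≈ 0.0806

For Gamma(k, rate β): mean = k/β, variance = k/β², so CV = 1/√k.
CV = 0.87, hence k = 1/CV² = 1.32.
Then β = k/mean = 1.32/16.4 = 0.0806.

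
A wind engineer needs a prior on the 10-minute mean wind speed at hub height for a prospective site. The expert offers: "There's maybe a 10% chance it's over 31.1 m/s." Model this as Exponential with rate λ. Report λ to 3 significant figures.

P(T > 31.1) = e^(−λ·31.1) = 0.1, so λ = −ln(0.1)/31.1 = 0.074.

λ ≈ 0.074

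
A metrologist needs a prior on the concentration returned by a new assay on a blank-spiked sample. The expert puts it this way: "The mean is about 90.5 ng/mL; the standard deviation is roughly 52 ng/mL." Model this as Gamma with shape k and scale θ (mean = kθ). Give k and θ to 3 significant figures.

k ≈ 3.03, θ ≈ 29.9

For Gamma(k, scale θ): mean = kθ, variance = kθ², so CV = 1/√k.
CV = SD/mean = 52/90.5 = 0.5746, hence k = 1/CV² = 3.03.
Then θ = mean/k = 90.5/3.03 = 29.9.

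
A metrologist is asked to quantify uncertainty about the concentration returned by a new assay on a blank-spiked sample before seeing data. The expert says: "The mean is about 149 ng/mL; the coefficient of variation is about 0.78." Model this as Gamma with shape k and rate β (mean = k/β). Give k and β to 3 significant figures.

For Gamma(k, rate β): mean = k/β, variance = k/β², so CV = 1/√k.
CV = 0.78, hence k = 1/CV² = 1.64.
Then β = k/mean = 1.64/149 = 0.011.

k ≈ 1.64, β ≈ 0.011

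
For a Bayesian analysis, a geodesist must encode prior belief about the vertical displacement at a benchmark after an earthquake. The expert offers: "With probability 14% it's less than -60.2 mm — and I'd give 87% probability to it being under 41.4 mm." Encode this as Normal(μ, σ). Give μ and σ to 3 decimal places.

The p-quantile of Normal(μ,σ) is μ + z_p·σ, with z_{0.14} = -1.08 and z_{0.87} = 1.126.
Eliminate σ: μ = (z₂·x₁ − z₁·x₂)/(z₂ − z₁) = (1.126·-60.2 − (-1.08)·41.4)/2.207 = -10.461.
Then σ = (x₂ − x₁)/(z₂ − z₁) = (41.4 − -60.2)/2.207 = 46.041.

μ = -10.461, σ = 46.041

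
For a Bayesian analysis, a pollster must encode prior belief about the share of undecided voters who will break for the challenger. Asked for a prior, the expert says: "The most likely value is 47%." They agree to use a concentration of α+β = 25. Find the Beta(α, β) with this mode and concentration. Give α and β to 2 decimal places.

For α,β > 1 the Beta mode is (α−1)/(α+β−2). With α+β = 25, the mode is (α−1)/23.
Set (α−1)/23 = 0.47 → α = 1 + 0.47·23 = 11.81.
β = 25 − α = 13.19.

α = 11.81, β = 13.19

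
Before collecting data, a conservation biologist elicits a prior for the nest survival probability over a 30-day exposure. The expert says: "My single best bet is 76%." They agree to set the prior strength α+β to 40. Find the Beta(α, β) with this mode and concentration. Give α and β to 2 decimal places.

For α,β > 1 the Beta mode is (α−1)/(α+β−2). With α+β = 40, the mode is (α−1)/38.
Set (α−1)/38 = 0.76 → α = 1 + 0.76·38 = 29.88.
β = 40 − α = 10.12.

α = 29.88, β = 10.12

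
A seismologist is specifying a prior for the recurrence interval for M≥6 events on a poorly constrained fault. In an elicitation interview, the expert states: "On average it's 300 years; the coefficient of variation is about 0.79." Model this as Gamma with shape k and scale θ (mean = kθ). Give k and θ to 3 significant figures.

For Gamma(k, scale θ): mean = kθ, variance = kθ², so CV = 1/√k.
CV = 0.79, hence k = 1/CV² = 1.6.
Then θ = mean/k = 300/1.6 = 187.

k ≈ 1.6, θ ≈ 187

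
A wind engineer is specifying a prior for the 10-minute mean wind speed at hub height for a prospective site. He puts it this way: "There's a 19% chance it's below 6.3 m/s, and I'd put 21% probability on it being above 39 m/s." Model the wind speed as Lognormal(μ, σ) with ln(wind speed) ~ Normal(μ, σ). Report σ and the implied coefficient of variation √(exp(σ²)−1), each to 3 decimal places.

If T ~ Lognormal(μ,σ) then ln T ~ Normal(μ,σ), so the p-quantile of ln T is μ + z_p·σ.
ln(6.3) = 1.841 and ln(39) = 3.664; z_{0.19} = -0.8779, z_{0.79} = 0.8064.
σ = (3.664 − 1.841)/(0.8064 − (-0.8779)) = 1.082.
μ = 1.841 − (-0.8779)·1.082 = 2.791.
CV = √(exp(σ²)−1) = √(exp(1.1715)−1) = 1.492.

σ ≈ 1.082, CV ≈ 1.492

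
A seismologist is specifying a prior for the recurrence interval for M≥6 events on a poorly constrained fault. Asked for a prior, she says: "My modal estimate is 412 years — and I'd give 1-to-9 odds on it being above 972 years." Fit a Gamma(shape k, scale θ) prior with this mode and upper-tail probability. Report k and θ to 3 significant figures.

k ≈ 3.61, θ ≈ 158

Gamma(k,θ) with k>1 has mode (k−1)θ, so θ = 412/(k−1).
Need P(X < 972) = 0.9 with θ tied to k this way. Start at k = 2, θ = 412: P(X<972) ≈ 0.683.
Too low — raise k to concentrate. Iterating converges to k ≈ 3.61.
Then θ = 412/(3.61−1) ≈ 158.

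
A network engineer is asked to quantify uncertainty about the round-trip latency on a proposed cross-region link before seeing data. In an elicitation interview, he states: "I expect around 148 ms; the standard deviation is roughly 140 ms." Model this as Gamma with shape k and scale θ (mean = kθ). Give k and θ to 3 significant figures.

k ≈ 1.12, θ ≈ 132

For Gamma(k, scale θ): mean = kθ, variance = kθ², so CV = 1/√k.
CV = SD/mean = 140/148 = 0.9459, hence k = 1/CV² = 1.12.
Then θ = mean/k = 148/1.12 = 132.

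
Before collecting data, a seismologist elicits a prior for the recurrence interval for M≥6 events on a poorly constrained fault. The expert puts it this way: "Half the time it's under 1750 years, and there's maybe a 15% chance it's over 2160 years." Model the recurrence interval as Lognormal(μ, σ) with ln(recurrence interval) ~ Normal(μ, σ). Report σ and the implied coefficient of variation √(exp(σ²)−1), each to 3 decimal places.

σ ≈ 0.203, CV ≈ 0.205

If T ~ Lognormal(μ,σ) then ln T ~ Normal(μ,σ), so the p-quantile of ln T is μ + z_p·σ.
ln(1750) = 7.467 and ln(2160) = 7.678; z_{0.5} = 0, z_{0.85} = 1.036.
σ = (7.678 − 7.467)/(1.036 − (0)) = 0.203.
μ = 7.467 − (0)·0.203 = 7.467.
CV = √(exp(σ²)−1) = √(exp(0.0412)−1) = 0.205.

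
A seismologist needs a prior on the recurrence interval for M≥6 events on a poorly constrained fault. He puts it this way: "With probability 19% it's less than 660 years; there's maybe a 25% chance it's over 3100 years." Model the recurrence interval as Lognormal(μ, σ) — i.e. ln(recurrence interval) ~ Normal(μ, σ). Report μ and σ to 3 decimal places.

If T ~ Lognormal(μ,σ) then ln T ~ Normal(μ,σ), so the p-quantile of ln T is μ + z_p·σ.
ln(660) = 6.492 and ln(3100) = 8.039; z_{0.19} = -0.8779, z_{0.75} = 0.6745.
σ = (8.039 − 6.492)/(0.6745 − (-0.8779)) = 0.996.
μ = 6.492 − (-0.8779)·0.996 = 7.367.

μ ≈ 7.367, σ ≈ 0.996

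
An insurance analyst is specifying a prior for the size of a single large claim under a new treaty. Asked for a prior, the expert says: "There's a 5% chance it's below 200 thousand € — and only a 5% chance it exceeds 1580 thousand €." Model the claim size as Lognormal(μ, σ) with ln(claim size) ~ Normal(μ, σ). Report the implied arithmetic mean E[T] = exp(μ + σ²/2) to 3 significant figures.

E[T] ≈ 685 thousand €

If T ~ Lognormal(μ,σ) then ln T ~ Normal(μ,σ), so the p-quantile of ln T is μ + z_p·σ.
ln(200) = 5.298 and ln(1580) = 7.365; z_{0.05} = -1.645, z_{0.95} = 1.645.
σ = (7.365 − 5.298)/(1.645 − (-1.645)) = 0.628.
μ = 5.298 − (-1.645)·0.628 = 6.332.
E[T] = exp(μ + σ²/2) = exp(6.332 + 0.1974) = 685 thousand €.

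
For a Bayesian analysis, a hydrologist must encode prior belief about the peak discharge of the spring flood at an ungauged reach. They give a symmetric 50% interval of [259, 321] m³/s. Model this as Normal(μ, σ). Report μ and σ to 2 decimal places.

μ = 290.00, σ = 45.96

A symmetric 50% interval runs μ ± z·σ with z = 0.6745.
Half-width = 31, so σ = 31/0.6745 = 45.96.
μ is the interval midpoint, 290.00.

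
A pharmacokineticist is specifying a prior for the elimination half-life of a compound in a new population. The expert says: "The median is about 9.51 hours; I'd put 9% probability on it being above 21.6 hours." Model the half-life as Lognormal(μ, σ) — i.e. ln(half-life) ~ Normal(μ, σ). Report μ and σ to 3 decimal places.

μ ≈ 2.252, σ ≈ 0.612

If T ~ Lognormal(μ,σ) then ln T ~ Normal(μ,σ), so the p-quantile of ln T is μ + z_p·σ.
ln(9.51) = 2.252 and ln(21.6) = 3.073; z_{0.5} = 0, z_{0.91} = 1.341.
σ = (3.073 − 2.252)/(1.341 − (0)) = 0.612.
μ = 2.252 − (0)·0.612 = 2.252.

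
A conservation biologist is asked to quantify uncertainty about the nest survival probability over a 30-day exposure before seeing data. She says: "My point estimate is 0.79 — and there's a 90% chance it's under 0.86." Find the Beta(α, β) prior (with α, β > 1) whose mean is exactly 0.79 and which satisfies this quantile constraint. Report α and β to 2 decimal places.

With mean 0.79 fixed, write α = 0.79s, β = 0.21s where s = α+β.
Need P(θ < 0.86) = 0.9 under Beta(0.79s, 0.21s). Normal approximation: (q−m)/√(m(1−m)/s) ≈ z_{0.9} = 1.28, so s ≈ 0.79·0.21·(1.28)²/(0.86−0.79)² = 55.6.
At s = 55.6: P(θ<0.86) ≈ 0.911. Adjusting to match 0.9 gives s ≈ 50.88.
So α = 0.79·50.88 ≈ 40.19, β = 0.21·50.88 ≈ 10.68.

α ≈ 40.19, β ≈ 10.68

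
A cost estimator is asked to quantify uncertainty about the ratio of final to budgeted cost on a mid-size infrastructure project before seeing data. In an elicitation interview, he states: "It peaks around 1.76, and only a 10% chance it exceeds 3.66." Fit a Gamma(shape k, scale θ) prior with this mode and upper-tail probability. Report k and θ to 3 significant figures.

k ≈ 4.58, θ ≈ 0.491

Gamma(k,θ) with k>1 has mode (k−1)θ, so θ = 1.76/(k−1).
Need P(X < 3.66) = 0.9 with θ tied to k this way. Start at k = 2, θ = 1.76: P(X<3.66) ≈ 0.615.
Too low — raise k to concentrate. Iterating converges to k ≈ 4.58.
Then θ = 1.76/(4.58−1) ≈ 0.491.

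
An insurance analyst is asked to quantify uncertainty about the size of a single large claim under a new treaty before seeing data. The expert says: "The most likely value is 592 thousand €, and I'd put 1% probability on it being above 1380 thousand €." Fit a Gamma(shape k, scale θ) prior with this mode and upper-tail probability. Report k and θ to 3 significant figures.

k ≈ 7.65, θ ≈ 89

Gamma(k,θ) with k>1 has mode (k−1)θ, so θ = 592/(k−1).
Need P(X < 1380) = 0.99 with θ tied to k this way. Start at k = 2, θ = 592: P(X<1380) ≈ 0.676.
Too low — raise k to concentrate. Iterating converges to k ≈ 7.65.
Then θ = 592/(7.65−1) ≈ 89.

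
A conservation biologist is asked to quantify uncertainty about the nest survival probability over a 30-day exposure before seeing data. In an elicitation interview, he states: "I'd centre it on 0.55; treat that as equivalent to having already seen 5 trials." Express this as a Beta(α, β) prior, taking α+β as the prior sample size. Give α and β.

Under the effective-sample-size interpretation, Beta(α, β) has prior mean α/(α+β) and prior sample size α+β.
So α+β = 5 and α/(α+β) = 0.55, giving α = 0.55·5 = 2.75 and β = 5 − 2.75 = 2.25.

α = 2.75, β = 2.25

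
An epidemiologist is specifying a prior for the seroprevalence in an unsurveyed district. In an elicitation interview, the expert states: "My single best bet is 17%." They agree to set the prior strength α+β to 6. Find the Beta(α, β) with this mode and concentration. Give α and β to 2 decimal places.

α = 1.68, β = 4.32

For α,β > 1 the Beta mode is (α−1)/(α+β−2). With α+β = 6, the mode is (α−1)/4.
Set (α−1)/4 = 0.17 → α = 1 + 0.17·4 = 1.68.
β = 6 − α = 4.32.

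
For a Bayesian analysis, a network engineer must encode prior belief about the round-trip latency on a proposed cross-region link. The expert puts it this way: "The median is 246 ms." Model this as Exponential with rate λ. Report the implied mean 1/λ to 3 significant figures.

mean ≈ 355 ms

Exponential median = ln 2 / λ, so λ = ln 2 / 246.0 = 0.00282.
Mean = 1/λ = 355 ms.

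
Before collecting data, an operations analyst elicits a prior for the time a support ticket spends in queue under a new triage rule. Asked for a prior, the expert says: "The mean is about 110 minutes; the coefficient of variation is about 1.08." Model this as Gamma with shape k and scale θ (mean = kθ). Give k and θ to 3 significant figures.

k ≈ 0.857, θ ≈ 128

For Gamma(k, scale θ): mean = kθ, variance = kθ², so CV = 1/√k.
CV = 1.08, hence k = 1/CV² = 0.857.
Then θ = mean/k = 110/0.857 = 128.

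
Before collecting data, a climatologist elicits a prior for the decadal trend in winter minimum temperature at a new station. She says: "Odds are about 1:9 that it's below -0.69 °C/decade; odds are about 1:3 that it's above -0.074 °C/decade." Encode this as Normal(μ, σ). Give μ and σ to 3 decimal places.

μ = -0.286, σ = 0.315

For Normal(μ,σ), the p-quantile is μ + z_p·σ. Here z_{0.1} = -1.282, z_{0.75} = 0.6745.
So -0.69 = μ − 1.282σ and -0.074 = μ + 0.6745σ.
Subtracting: σ = (-0.074 − -0.69)/(0.6745 − (-1.282)) = 0.315.
Then μ = -0.69 − (-1.282)·0.315 = -0.286.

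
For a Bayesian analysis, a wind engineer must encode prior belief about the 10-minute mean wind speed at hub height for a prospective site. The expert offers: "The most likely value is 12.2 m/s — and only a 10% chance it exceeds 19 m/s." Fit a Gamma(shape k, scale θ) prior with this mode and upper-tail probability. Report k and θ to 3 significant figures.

k ≈ 10.5, θ ≈ 1.28

Gamma(k,θ) with k>1 has mode (k−1)θ, so θ = 12.2/(k−1).
Need P(X < 19) = 0.9 with θ tied to k this way. Start at k = 2, θ = 12.2: P(X<19) ≈ 0.461.
Too low — raise k to concentrate. Iterating converges to k ≈ 10.5.
Then θ = 12.2/(10.5−1) ≈ 1.28.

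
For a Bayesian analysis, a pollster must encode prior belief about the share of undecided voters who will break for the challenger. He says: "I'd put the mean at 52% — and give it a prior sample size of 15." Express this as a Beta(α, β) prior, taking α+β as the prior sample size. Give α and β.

Under the effective-sample-size interpretation, Beta(α, β) has prior mean α/(α+β) and prior sample size α+β.
So α+β = 15 and α/(α+β) = 0.52, giving α = 0.52·15 = 7.8 and β = 15 − 7.8 = 7.2.

α = 7.8, β = 7.2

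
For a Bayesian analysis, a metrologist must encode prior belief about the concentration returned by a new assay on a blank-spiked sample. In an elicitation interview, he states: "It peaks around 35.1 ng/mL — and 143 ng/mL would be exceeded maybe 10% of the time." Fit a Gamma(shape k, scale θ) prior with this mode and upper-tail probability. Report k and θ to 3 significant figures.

k ≈ 1.93, θ ≈ 37.8

Gamma(k,θ) with k>1 has mode (k−1)θ, so θ = 35.1/(k−1).
Need P(X < 143) = 0.9 with θ tied to k this way. Start at k = 2, θ = 35.1: P(X<143) ≈ 0.914.
Too high — lower k to spread out. Iterating converges to k ≈ 1.93.
Then θ = 35.1/(1.93−1) ≈ 37.8.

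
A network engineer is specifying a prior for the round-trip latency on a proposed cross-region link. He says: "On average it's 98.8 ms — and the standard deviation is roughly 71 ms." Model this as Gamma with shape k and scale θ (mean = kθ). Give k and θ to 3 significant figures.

For Gamma(k, scale θ): mean = kθ, variance = kθ², so CV = 1/√k.
CV = SD/mean = 71/98.8 = 0.7186, hence k = 1/CV² = 1.94.
Then θ = mean/k = 98.8/1.94 = 51.

k ≈ 1.94, θ ≈ 51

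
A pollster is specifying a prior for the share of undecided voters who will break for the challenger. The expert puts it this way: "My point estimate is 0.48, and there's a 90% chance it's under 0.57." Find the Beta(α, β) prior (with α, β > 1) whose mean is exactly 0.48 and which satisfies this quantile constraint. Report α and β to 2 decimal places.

With mean 0.48 fixed, write α = 0.48s, β = 0.52s where s = α+β.
Need P(θ < 0.57) = 0.9 under Beta(0.48s, 0.52s). Normal approximation: (q−m)/√(m(1−m)/s) ≈ z_{0.9} = 1.28, so s ≈ 0.48·0.52·(1.28)²/(0.57−0.48)² = 50.6.
At s = 50.6: P(θ<0.57) ≈ 0.900. Adjusting to match 0.9 gives s ≈ 50.47.
So α = 0.48·50.47 ≈ 24.23, β = 0.52·50.47 ≈ 26.25.

α ≈ 24.23, β ≈ 26.25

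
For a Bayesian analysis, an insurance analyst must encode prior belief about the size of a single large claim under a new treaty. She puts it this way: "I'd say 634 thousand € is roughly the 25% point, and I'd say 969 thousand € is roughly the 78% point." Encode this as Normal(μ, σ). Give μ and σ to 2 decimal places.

The p-quantile of Normal(μ,σ) is μ + z_p·σ, with z_{0.25} = -0.6745 and z_{0.78} = 0.7722.
Eliminate σ: μ = (z₂·x₁ − z₁·x₂)/(z₂ − z₁) = (0.7722·634 − (-0.6745)·969)/1.447 = 790.19.
Then σ = (x₂ − x₁)/(z₂ − z₁) = (969 − 634)/1.447 = 231.56.

μ = 790.19, σ = 231.56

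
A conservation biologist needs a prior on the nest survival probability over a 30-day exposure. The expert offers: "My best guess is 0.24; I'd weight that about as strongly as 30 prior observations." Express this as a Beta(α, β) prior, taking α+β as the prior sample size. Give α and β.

α = 7.2, β = 22.8

Under the effective-sample-size interpretation, Beta(α, β) has prior mean α/(α+β) and prior sample size α+β.
So α+β = 30 and α/(α+β) = 0.24, giving α = 0.24·30 = 7.2 and β = 30 − 7.2 = 22.8.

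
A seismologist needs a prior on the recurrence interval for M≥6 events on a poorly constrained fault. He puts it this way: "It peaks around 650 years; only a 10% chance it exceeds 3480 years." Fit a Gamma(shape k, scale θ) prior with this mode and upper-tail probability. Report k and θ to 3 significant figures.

Gamma(k,θ) with k>1 has mode (k−1)θ, so θ = 650/(k−1).
Need P(X < 3480) = 0.9 with θ tied to k this way. Start at k = 2, θ = 650: P(X<3480) ≈ 0.970.
Too high — lower k to spread out. Iterating converges to k ≈ 1.62.
Then θ = 650/(1.62−1) ≈ 1050.

k ≈ 1.62, θ ≈ 1050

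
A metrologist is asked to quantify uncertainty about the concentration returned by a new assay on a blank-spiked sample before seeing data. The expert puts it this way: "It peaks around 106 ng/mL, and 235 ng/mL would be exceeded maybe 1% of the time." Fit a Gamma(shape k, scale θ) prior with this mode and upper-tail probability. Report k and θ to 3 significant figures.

Gamma(k,θ) with k>1 has mode (k−1)θ, so θ = 106/(k−1).
Need P(X < 235) = 0.99 with θ tied to k this way. Start at k = 2, θ = 106: P(X<235) ≈ 0.650.
Too low — raise k to concentrate. Iterating converges to k ≈ 8.59.
Then θ = 106/(8.59−1) ≈ 14.

k ≈ 8.59, θ ≈ 14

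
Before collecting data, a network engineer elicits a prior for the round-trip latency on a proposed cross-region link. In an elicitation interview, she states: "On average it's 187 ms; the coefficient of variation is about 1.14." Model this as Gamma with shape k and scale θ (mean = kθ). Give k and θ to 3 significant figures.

k ≈ 0.769, θ ≈ 243

For Gamma(k, scale θ): mean = kθ, variance = kθ², so CV = 1/√k.
CV = 1.14, hence k = 1/CV² = 0.769.
Then θ = mean/k = 187/0.769 = 243.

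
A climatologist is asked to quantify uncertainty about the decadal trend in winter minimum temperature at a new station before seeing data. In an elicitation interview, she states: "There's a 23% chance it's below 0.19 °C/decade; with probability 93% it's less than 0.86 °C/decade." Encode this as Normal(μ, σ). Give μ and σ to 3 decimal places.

The p-quantile of Normal(μ,σ) is μ + z_p·σ, with z_{0.23} = -0.7388 and z_{0.93} = 1.476.
Eliminate σ: μ = (z₂·x₁ − z₁·x₂)/(z₂ − z₁) = (1.476·0.19 − (-0.7388)·0.86)/2.215 = 0.414.
Then σ = (x₂ − x₁)/(z₂ − z₁) = (0.86 − 0.19)/2.215 = 0.303.

μ = 0.414, σ = 0.303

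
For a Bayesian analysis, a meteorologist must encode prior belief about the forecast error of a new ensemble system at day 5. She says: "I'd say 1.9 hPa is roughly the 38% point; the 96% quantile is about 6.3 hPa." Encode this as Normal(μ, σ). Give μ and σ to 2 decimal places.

μ = 2.55, σ = 2.14

For Normal(μ,σ), the p-quantile is μ + z_p·σ. Here z_{0.38} = -0.3055, z_{0.96} = 1.751.
So 1.9 = μ − 0.3055σ and 6.3 = μ + 1.751σ.
Subtracting: σ = (6.3 − 1.9)/(1.751 − (-0.3055)) = 2.14.
Then μ = 1.9 − (-0.3055)·2.14 = 2.55.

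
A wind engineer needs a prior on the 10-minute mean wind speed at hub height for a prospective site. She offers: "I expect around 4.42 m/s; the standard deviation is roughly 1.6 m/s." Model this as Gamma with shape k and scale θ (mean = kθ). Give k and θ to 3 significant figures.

For Gamma(k, scale θ): mean = kθ, variance = kθ², so CV = 1/√k.
CV = SD/mean = 1.6/4.42 = 0.362, hence k = 1/CV² = 7.63.
Then θ = mean/k = 4.42/7.63 = 0.579.

k ≈ 7.63, θ ≈ 0.579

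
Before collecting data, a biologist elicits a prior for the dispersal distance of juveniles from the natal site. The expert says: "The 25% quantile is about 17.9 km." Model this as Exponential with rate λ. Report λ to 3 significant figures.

P(T < 17.9) = 1 − e^(−λ·17.9) = 0.25, so λ = −ln(1−0.25)/17.9 = −ln(0.75)/17.9 = 0.0161.

λ ≈ 0.0161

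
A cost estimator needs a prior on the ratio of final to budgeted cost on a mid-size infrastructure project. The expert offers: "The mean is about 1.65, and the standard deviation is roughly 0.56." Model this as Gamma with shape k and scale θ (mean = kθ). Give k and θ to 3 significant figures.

k ≈ 8.68, θ ≈ 0.19

For Gamma(k, scale θ): mean = kθ, variance = kθ², so CV = 1/√k.
CV = SD/mean = 0.56/1.65 = 0.3394, hence k = 1/CV² = 8.68.
Then θ = mean/k = 1.65/8.68 = 0.19.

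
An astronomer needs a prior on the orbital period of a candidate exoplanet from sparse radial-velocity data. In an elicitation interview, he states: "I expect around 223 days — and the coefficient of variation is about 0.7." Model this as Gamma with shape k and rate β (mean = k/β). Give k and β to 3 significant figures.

k ≈ 2.04, β ≈ 0.00915

For Gamma(k, rate β): mean = k/β, variance = k/β², so CV = 1/√k.
CV = 0.7, hence k = 1/CV² = 2.04.
Then β = k/mean = 2.04/223 = 0.00915.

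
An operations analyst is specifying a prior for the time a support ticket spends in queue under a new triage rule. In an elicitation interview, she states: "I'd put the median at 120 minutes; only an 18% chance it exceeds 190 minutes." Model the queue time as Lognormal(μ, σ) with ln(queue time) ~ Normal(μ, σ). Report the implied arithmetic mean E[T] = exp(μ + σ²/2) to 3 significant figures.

E[T] ≈ 136 minutes

If T ~ Lognormal(μ,σ) then ln T ~ Normal(μ,σ), so the p-quantile of ln T is μ + z_p·σ.
ln(120) = 4.787 and ln(190) = 5.247; z_{0.5} = 0, z_{0.82} = 0.9154.
σ = (5.247 − 4.787)/(0.9154 − (0)) = 0.502.
μ = 4.787 − (0)·0.502 = 4.787.
E[T] = exp(μ + σ²/2) = exp(4.787 + 0.1260) = 136 minutes.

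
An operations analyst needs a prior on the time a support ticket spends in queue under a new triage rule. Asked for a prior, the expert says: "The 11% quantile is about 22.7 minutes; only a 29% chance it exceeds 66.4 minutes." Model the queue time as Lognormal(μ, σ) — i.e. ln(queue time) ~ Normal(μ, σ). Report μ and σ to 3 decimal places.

If T ~ Lognormal(μ,σ) then ln T ~ Normal(μ,σ), so the p-quantile of ln T is μ + z_p·σ.
ln(22.7) = 3.122 and ln(66.4) = 4.196; z_{0.11} = -1.227, z_{0.71} = 0.5534.
σ = (4.196 − 3.122)/(0.5534 − (-1.227)) = 0.603.
μ = 3.122 − (-1.227)·0.603 = 3.862.

μ ≈ 3.862, σ ≈ 0.603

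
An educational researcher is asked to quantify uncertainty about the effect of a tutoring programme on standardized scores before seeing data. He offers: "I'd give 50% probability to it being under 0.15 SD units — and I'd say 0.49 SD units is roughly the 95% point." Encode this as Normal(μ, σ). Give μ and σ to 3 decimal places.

The p-quantile of Normal(μ,σ) is μ + z_p·σ, with z_{0.5} = 0 and z_{0.95} = 1.645.
Eliminate σ: μ = (z₂·x₁ − z₁·x₂)/(z₂ − z₁) = (1.645·0.15 − (0)·0.49)/1.645 = 0.150.
Then σ = (x₂ − x₁)/(z₂ − z₁) = (0.49 − 0.15)/1.645 = 0.207.

μ = 0.150, σ = 0.207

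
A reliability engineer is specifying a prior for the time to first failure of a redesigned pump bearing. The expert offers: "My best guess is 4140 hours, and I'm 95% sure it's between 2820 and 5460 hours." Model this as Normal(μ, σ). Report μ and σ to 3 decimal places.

μ = 4140.000, σ = 673.482

A symmetric 95% interval runs μ ± z·σ with z = 1.96.
Half-width = 1320, so σ = 1320/1.96 = 673.482.
μ is the stated best guess, 4140.000.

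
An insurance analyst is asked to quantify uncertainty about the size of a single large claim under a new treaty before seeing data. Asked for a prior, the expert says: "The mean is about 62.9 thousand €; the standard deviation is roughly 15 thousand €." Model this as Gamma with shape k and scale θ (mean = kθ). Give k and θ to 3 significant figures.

For Gamma(k, scale θ): mean = kθ, variance = kθ², so CV = 1/√k.
CV = SD/mean = 15/62.9 = 0.2385, hence k = 1/CV² = 17.6.
Then θ = mean/k = 62.9/17.6 = 3.58.

k ≈ 17.6, θ ≈ 3.58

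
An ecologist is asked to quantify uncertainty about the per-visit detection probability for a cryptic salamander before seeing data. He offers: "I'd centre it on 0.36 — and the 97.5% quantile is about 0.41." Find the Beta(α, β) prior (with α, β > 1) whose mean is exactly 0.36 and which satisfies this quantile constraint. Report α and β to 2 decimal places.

With mean 0.36 fixed, write α = 0.36s, β = 0.64s where s = α+β.
Need P(θ < 0.41) = 0.975 under Beta(0.36s, 0.64s). Normal approximation: (q−m)/√(m(1−m)/s) ≈ z_{0.975} = 1.96, so s ≈ 0.36·0.64·(1.96)²/(0.41−0.36)² = 354.0.
At s = 354.0: P(θ<0.41) ≈ 0.974. Adjusting to match 0.975 gives s ≈ 363.12.
So α = 0.36·363.12 ≈ 130.72, β = 0.64·363.12 ≈ 232.40.

α ≈ 130.72, β ≈ 232.40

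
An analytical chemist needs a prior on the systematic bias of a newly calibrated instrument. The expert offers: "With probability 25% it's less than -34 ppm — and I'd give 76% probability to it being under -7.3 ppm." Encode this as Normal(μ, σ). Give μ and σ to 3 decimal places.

For Normal(μ,σ), the p-quantile is μ + z_p·σ. Here z_{0.25} = -0.6745, z_{0.76} = 0.7063.
So -34 = μ − 0.6745σ and -7.3 = μ + 0.7063σ.
Subtracting: σ = (-7.3 − -34)/(0.7063 − (-0.6745)) = 19.337.
Then μ = -34 − (-0.6745)·19.337 = -20.958.

μ = -20.958, σ = 19.337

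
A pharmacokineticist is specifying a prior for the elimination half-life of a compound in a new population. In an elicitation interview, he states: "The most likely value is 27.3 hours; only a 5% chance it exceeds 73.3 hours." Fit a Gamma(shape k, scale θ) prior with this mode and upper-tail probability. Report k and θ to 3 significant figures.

Gamma(k,θ) with k>1 has mode (k−1)θ, so θ = 27.3/(k−1).
Need P(X < 73.3) = 0.95 with θ tied to k this way. Start at k = 2, θ = 27.3: P(X<73.3) ≈ 0.749.
Too low — raise k to concentrate. Iterating converges to k ≈ 3.76.
Then θ = 27.3/(3.76−1) ≈ 9.89.

k ≈ 3.76, θ ≈ 9.89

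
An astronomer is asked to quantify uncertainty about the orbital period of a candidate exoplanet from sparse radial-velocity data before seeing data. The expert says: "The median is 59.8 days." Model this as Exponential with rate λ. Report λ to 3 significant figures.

Exponential median = ln 2 / λ, so λ = ln 2 / 59.8 = 0.0116.

λ ≈ 0.0116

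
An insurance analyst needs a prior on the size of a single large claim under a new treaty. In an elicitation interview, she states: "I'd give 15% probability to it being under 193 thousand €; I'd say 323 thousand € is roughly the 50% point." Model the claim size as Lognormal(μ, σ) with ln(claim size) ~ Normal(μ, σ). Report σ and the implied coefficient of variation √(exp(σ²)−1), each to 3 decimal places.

σ ≈ 0.497, CV ≈ 0.529

If T ~ Lognormal(μ,σ) then ln T ~ Normal(μ,σ), so the p-quantile of ln T is μ + z_p·σ.
ln(193) = 5.263 and ln(323) = 5.778; z_{0.15} = -1.036, z_{0.5} = 0.
σ = (5.778 − 5.263)/(0 − (-1.036)) = 0.497.
μ = 5.263 − (-1.036)·0.497 = 5.778.
CV = √(exp(σ²)−1) = √(exp(0.2469)−1) = 0.529.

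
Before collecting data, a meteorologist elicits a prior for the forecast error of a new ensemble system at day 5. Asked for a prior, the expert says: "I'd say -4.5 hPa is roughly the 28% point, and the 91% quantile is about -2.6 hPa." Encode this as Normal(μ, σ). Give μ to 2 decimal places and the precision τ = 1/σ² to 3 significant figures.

For Normal(μ,σ), the p-quantile is μ + z_p·σ. Here z_{0.28} = -0.5828, z_{0.91} = 1.341.
So -4.5 = μ − 0.5828σ and -2.6 = μ + 1.341σ.
Subtracting: σ = (-2.6 − -4.5)/(1.341 − (-0.5828)) = 0.99.
Then μ = -4.5 − (-0.5828)·0.99 = -3.92.
Precision τ = 1/σ² = 1/0.9877² = 1.02.

μ = -3.92, τ = 1.02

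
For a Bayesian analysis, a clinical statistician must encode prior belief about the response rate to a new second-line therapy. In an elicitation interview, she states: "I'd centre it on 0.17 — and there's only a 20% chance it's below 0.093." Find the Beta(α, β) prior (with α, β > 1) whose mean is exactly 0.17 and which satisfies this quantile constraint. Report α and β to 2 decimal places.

With mean 0.17 fixed, write α = 0.17s, β = 0.83s where s = α+β.
Need P(θ < 0.093) = 0.2 under Beta(0.17s, 0.83s). Normal approximation: (q−m)/√(m(1−m)/s) ≈ z_{0.2} = -0.842, so s ≈ 0.17·0.83·(-0.842)²/(0.093−0.17)² = 16.9.
At s = 16.9: P(θ<0.093) ≈ 0.205. Adjusting to match 0.2 gives s ≈ 17.36.
So α = 0.17·17.36 ≈ 2.95, β = 0.83·17.36 ≈ 14.41.

α ≈ 2.95, β ≈ 14.41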